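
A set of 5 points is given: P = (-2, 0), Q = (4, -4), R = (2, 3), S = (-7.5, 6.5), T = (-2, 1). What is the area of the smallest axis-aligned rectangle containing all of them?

x ranges over [-7.5, 4], width 11.5.
y ranges over [-4, 6.5], height 10.5.
Area = 11.5 × 10.5 = 120.75.

120.75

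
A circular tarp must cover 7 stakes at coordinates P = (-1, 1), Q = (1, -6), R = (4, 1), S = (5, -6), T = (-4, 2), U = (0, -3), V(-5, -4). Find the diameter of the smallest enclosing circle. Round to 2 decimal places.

By Welzl's lemma the MEC is supported by two points (diametrically opposite) or three points (on a circumcircle).
The farthest pair is S–T with squared distance 145. The circle on this segment as diameter has centre (0.5, -2) and r² = 145/4 = 36.25.
Check P: distance² to centre = 11.25 ≤ 36.25, so it lies inside.
All remaining points lie in this disk, and no smaller disk contains both endpoints, so this is the minimum enclosing circle.
Diameter = 2r = 2√(36.25) ≈ 12.04.

12.04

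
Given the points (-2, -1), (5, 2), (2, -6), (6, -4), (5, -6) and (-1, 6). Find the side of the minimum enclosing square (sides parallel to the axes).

The bounding box has width 8 and height 12.
An axis-aligned square enclosing the set must have side ≥ max(width, height).
So the minimum side is max(8, 12) = 12.

12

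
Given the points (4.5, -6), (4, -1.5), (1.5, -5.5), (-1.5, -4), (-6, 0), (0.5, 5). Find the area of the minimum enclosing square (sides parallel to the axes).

121

The bounding box has width 10.5 and height 11.
An axis-aligned square enclosing the set must have side ≥ max(width, height).
So the minimum side is max(10.5, 11) = 11.
Area = 11² = 121.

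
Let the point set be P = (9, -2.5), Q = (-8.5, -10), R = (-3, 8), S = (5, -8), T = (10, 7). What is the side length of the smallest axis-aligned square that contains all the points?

18.5

The bounding box has width 18.5 and height 18.
An axis-aligned square enclosing the set must have side ≥ max(width, height).
So the minimum side is max(18.5, 18) = 18.5.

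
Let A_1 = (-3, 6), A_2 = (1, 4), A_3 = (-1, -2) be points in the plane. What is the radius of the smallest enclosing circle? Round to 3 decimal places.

Side lengths²: A_1A_2² = 20, A_1A_3² = 68, A_2A_3² = 40.
Since A_1A_3² = 68 ≥ 40 + 20 = 60, the angle opposite A_1A_3 is not acute, so the smallest enclosing circle has A_1A_3 as diameter.
Centre = midpoint of A_1A_3 = (-2, 2), r² = 68/4 = 17.
r = √17 ≈ 4.123.

4.123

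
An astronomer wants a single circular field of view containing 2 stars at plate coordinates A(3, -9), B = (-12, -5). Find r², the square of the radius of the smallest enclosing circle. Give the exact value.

The smallest circle enclosing two points has them as diameter endpoints.
Centre = midpoint = (-4.5, -7); r² = |AB|²/4 = 241/4 = 60.25.

60.25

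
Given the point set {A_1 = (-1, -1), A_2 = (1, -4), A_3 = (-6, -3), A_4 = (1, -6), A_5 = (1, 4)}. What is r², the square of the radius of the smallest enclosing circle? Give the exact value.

29

The minimum enclosing circle is determined by three boundary points: A_3, A_4, A_5.
Their circumcentre is (-1, -1) with r² = 29.
The farthest remaining point A_2 is at distance² 13 ≤ 29.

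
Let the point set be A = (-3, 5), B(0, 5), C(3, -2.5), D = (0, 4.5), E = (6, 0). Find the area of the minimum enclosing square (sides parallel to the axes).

The bounding box has width 9 and height 7.5.
An axis-aligned square enclosing the set must have side ≥ max(width, height).
So the minimum side is max(9, 7.5) = 9.
Area = 9² = 81.

81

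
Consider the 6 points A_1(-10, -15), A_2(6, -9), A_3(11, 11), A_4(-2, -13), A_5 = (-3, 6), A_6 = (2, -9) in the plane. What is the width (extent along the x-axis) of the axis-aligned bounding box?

max x = 11, min x = -10, so width = 21.

21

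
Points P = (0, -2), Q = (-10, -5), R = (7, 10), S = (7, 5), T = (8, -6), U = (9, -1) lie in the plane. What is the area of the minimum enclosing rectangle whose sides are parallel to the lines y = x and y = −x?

In coordinates u = x + y, v = x − y the rectangle is axis-aligned; the map (x,y)→(u,v) scales areas by 2.
u-values: -2, -15, 17, 12, 2, 8; range = 17 − (-15) = 32.
v-values: 2, -5, -3, 2, 14, 10; range = 14 − (-5) = 19.
Area = (32 × 19) / 2 = 304.

304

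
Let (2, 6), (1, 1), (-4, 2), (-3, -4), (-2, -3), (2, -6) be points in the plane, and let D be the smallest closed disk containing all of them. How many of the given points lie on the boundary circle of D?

3

By Welzl's lemma the MEC is supported by two points (diametrically opposite) or three points (on a circumcircle).
The minimum enclosing circle is determined by three boundary points: (2, 6), (-3, -4), (2, -6).
Their circumcentre is (1.5, 0) with r² = 36.25.
The farthest remaining point (-4, 2) is at distance² 34.25 ≤ 36.25.
The points at distance exactly r from the centre are (2, 6), (-3, -4), (2, -6) — 3 points.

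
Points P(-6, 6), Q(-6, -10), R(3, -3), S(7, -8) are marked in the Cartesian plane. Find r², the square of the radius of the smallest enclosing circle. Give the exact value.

The minimum enclosing circle of a finite set is fixed by two of the points (as a diameter) or three (as a circumcircle).
The minimum enclosing circle is determined by three boundary points: P, Q, S.
Their circumcentre is (-15/26, -2) with r² = 63145/676.
The farthest remaining point R is at distance² 9325/676 ≤ 63145/676.

63145/676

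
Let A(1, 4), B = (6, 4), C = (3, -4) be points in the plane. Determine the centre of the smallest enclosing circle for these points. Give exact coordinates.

Side lengths²: AB² = 25, AC² = 68, BC² = 73.
Since BC² = 73 < 68 + 25 = 93, the triangle is acute, so the smallest enclosing circle is the circumcircle.
Circumcentre = (3.5, 0.375), r² = 19.390625.
Centre = (3.5, 0.375).

(3.5, 0.375)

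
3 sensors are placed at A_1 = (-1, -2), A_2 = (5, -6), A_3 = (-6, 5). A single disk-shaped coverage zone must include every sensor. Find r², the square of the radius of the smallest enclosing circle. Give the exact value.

Side lengths²: A_1A_2² = 52, A_1A_3² = 74, A_2A_3² = 242.
Since A_2A_3² = 242 ≥ 74 + 52 = 126, the angle opposite A_2A_3 is not acute, so the smallest enclosing circle has A_2A_3 as diameter.
Centre = midpoint of A_2A_3 = (-0.5, -0.5), r² = 242/4 = 60.5.

60.5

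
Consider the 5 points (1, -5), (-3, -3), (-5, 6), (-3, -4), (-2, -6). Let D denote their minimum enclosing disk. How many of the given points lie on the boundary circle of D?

A smallest enclosing disk is always determined by at most three of the input points on its boundary.
The minimum enclosing circle is determined by three boundary points: (1, -5), (-5, 6), (-2, -6).
Their circumcentre is (-63/26, 7/26) with r² = 13345/338.
The farthest remaining point (-3, -4) is at distance² 6273/338 ≤ 13345/338.
The points at distance exactly r from the centre are (1, -5), (-5, 6), (-2, -6) — 3 points.

3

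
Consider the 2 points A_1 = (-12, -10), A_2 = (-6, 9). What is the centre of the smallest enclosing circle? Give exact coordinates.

(-9, -0.5)

The smallest circle enclosing two points has them as diameter endpoints.
Centre = midpoint = (-9, -0.5); r² = |A_1A_2|²/4 = 397/4 = 99.25.
Centre = (-9, -0.5).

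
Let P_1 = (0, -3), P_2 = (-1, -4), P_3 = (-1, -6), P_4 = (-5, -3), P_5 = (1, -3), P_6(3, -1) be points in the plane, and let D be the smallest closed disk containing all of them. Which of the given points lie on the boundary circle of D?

P_4, P_6

By Welzl's lemma the MEC is supported by two points (diametrically opposite) or three points (on a circumcircle).
The farthest pair is P_4–P_6 with squared distance 68. The circle on this segment as diameter has centre (-1, -2) and r² = 68/4 = 17.
Check P_1: distance² to centre = 2 ≤ 17, so it lies inside.
All remaining points lie in this disk, and no smaller disk contains both endpoints, so this is the minimum enclosing circle.
The points at distance exactly r from the centre are P_4, P_6 — 2 points.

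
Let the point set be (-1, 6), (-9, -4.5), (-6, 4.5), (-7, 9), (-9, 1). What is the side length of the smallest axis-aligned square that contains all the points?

The bounding box has width 8 and height 13.5.
An axis-aligned square enclosing the set must have side ≥ max(width, height).
So the minimum side is max(8, 13.5) = 13.5.

13.5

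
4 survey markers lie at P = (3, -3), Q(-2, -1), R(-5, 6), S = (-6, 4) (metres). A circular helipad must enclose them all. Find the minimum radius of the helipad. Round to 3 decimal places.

6.021

By Welzl's lemma the MEC is supported by two points (diametrically opposite) or three points (on a circumcircle).
The farthest pair is P–R with squared distance 145. The circle on this segment as diameter has centre (-1, 1.5) and r² = 145/4 = 36.25.
Check Q: distance² to centre = 7.25 ≤ 36.25, so it lies inside.
All remaining points lie in this disk, and no smaller disk contains both endpoints, so this is the minimum enclosing circle.
r = √(36.25) ≈ 6.021.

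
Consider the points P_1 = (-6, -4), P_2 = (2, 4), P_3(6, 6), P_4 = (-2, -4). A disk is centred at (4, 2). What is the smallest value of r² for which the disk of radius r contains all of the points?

The required radius is the distance from (4, 2) to the farthest point.
Squared distances: 136, 8, 20, 72.
Maximum is 136, attained at P_1.

136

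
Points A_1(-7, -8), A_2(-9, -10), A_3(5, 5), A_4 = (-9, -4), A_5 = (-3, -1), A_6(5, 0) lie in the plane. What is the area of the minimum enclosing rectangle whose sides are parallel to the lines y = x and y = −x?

In coordinates u = x + y, v = x − y the rectangle is axis-aligned; the map (x,y)→(u,v) scales areas by 2.
u-values: -15, -19, 10, -13, -4, 5; range = 10 − (-19) = 29.
v-values: 1, 1, 0, -5, -2, 5; range = 5 − (-5) = 10.
Area = (29 × 10) / 2 = 145.

145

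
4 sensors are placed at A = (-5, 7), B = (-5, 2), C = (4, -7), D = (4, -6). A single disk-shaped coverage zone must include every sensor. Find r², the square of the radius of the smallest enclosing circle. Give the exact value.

69.25

By Welzl's lemma the MEC is supported by two points (diametrically opposite) or three points (on a circumcircle).
The farthest pair is A–C with squared distance 277. The circle on this segment as diameter has centre (-0.5, 0) and r² = 277/4 = 69.25.
Check B: distance² to centre = 24.25 ≤ 69.25, so it lies inside.
All remaining points lie in this disk, and no smaller disk contains both endpoints, so this is the minimum enclosing circle.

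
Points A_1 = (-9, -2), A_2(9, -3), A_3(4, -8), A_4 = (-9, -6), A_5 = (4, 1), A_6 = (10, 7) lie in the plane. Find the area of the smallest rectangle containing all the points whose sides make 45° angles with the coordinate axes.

304

In coordinates u = x + y, v = x − y the rectangle is axis-aligned; the map (x,y)→(u,v) scales areas by 2.
u-values: -11, 6, -4, -15, 5, 17; range = 17 − (-15) = 32.
v-values: -7, 12, 12, -3, 3, 3; range = 12 − (-7) = 19.
Area = (32 × 19) / 2 = 304.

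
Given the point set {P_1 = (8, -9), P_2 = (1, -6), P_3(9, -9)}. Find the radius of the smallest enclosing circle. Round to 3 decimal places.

Side lengths²: P_1P_2² = 58, P_1P_3² = 1, P_2P_3² = 73.
Since P_2P_3² = 73 ≥ 58 + 1 = 59, the angle opposite P_2P_3 is not acute, so the smallest enclosing circle has P_2P_3 as diameter.
Centre = midpoint of P_2P_3 = (5, -7.5), r² = 73/4 = 18.25.
r = √(18.25) ≈ 4.272.

4.272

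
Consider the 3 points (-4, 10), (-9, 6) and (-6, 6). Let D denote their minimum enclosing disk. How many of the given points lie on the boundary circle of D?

Call the three points A, B, C in the order given.
Side lengths²: AB² = 41, AC² = 20, BC² = 9.
Since AB² = 41 ≥ 20 + 9 = 29, the angle opposite AB is not acute, so the smallest enclosing circle has AB as diameter.
Centre = midpoint of AB = (-6.5, 8), r² = 41/4 = 10.25.
The points at distance exactly r from the centre are (-4, 10), (-9, 6) — 2 points.

2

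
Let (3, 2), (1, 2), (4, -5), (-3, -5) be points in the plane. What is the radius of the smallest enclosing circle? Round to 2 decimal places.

4.66

By Welzl's lemma the MEC is supported by two points (diametrically opposite) or three points (on a circumcircle).
The minimum enclosing circle is determined by three boundary points: (3, 2), (4, -5), (-3, -5).
Their circumcentre is (0.5, -27/14) with r² = 2125/98.
The farthest remaining point (1, 2) is at distance² 1537/98 ≤ 2125/98.
r = √(2125/98) ≈ 4.66.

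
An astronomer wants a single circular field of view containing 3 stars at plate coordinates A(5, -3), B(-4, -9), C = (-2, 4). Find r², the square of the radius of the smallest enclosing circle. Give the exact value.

Side lengths²: AB² = 117, AC² = 98, BC² = 173.
Since BC² = 173 < 117 + 98 = 215, the triangle is acute, so the smallest enclosing circle is the circumcircle.
Circumcentre = (-1.7, -2.7), r² = 44.98.

44.98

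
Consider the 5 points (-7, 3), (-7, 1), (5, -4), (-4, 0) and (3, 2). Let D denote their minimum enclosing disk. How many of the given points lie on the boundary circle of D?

By Welzl's lemma the MEC is supported by two points (diametrically opposite) or three points (on a circumcircle).
The farthest pair is (-7, 3)–(5, -4) with squared distance 193. The circle on this segment as diameter has centre (-1, -0.5) and r² = 193/4 = 48.25.
Check (-7, 1): distance² to centre = 38.25 ≤ 48.25, so it lies inside.
All remaining points lie in this disk, and no smaller disk contains both endpoints, so this is the minimum enclosing circle.
The points at distance exactly r from the centre are (-7, 3), (5, -4) — 2 points.

2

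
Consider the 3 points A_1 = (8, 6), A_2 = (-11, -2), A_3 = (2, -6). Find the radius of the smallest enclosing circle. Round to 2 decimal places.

10.31

Side lengths²: A_1A_2² = 425, A_1A_3² = 180, A_2A_3² = 185.
Since A_1A_2² = 425 ≥ 185 + 180 = 365, the angle opposite A_1A_2 is not acute, so the smallest enclosing circle has A_1A_2 as diameter.
Centre = midpoint of A_1A_2 = (-1.5, 2), r² = 425/4 = 106.25.
r = √(106.25) ≈ 10.31.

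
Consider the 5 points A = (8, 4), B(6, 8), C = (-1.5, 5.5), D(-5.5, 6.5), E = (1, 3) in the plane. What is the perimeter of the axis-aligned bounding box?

37

Width = max x − min x = 8 − (-5.5) = 13.5.
Height = max y − min y = 8 − 3 = 5.
Perimeter = 2(13.5 + 5) = 37.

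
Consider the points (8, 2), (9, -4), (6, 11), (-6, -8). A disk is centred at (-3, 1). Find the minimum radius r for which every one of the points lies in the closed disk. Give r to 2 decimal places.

The required radius is the distance from (-3, 1) to the farthest point.
Squared distances: 122, 169, 181, 90.
Maximum is 181, attained at (6, 11).
r = √181 ≈ 13.45.

13.45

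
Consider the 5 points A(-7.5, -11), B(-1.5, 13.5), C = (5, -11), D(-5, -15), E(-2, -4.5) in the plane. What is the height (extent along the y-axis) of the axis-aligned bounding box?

28.5

max y = 13.5, min y = -15, so height = 28.5.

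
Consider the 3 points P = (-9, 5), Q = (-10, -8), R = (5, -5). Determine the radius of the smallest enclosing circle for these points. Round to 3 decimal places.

8.936

Side lengths²: PQ² = 170, PR² = 296, QR² = 234.
Since PR² = 296 < 234 + 170 = 404, the triangle is acute, so the smallest enclosing circle is the circumcircle.
Circumcentre = (-3.40625, -1.96875), r² = 79.853515625.
r = √(79.853515625) ≈ 8.936.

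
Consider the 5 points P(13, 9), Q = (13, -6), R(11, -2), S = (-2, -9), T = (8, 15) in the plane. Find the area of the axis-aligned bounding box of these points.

360

x ranges over [-2, 13], width 15.
y ranges over [-9, 15], height 24.
Area = 15 × 24 = 360.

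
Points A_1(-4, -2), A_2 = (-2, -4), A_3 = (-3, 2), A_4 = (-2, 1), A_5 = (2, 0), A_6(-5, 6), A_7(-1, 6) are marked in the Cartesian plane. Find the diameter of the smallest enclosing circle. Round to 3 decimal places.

The minimum enclosing circle is determined by three boundary points: A_2, A_6, A_7.
Their circumcentre is (-3, 1.15) with r² = 27.5225.
The farthest remaining point A_5 is at distance² 26.3225 ≤ 27.5225.
Diameter = 2r = 2√(27.5225) ≈ 10.492.

10.492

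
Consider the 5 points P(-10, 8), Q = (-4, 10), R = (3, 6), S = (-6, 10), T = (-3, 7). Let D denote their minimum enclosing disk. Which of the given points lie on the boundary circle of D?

P, R

By Welzl's lemma the MEC is supported by two points (diametrically opposite) or three points (on a circumcircle).
The farthest pair is P–R with squared distance 173. The circle on this segment as diameter has centre (-3.5, 7) and r² = 173/4 = 43.25.
Check Q: distance² to centre = 9.25 ≤ 43.25, so it lies inside.
All remaining points lie in this disk, and no smaller disk contains both endpoints, so this is the minimum enclosing circle.
The points at distance exactly r from the centre are P, R — 2 points.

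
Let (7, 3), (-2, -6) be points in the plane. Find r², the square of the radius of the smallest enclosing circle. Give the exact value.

40.5

The smallest circle enclosing two points has them as diameter endpoints.
Centre = midpoint = (2.5, -1.5); r² = |(7, 3)−(-2, -6)|²/4 = 162/4 = 40.5.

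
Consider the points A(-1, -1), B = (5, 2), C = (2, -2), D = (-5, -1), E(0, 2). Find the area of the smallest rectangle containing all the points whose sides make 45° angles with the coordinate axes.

52

In coordinates u = x + y, v = x − y the rectangle is axis-aligned; the map (x,y)→(u,v) scales areas by 2.
u-values: -2, 7, 0, -6, 2; range = 7 − (-6) = 13.
v-values: 0, 3, 4, -4, -2; range = 4 − (-4) = 8.
Area = (13 × 8) / 2 = 52.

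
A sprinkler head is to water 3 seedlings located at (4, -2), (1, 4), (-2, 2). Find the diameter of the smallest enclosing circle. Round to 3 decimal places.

Call the three points A, B, C in the order given.
Side lengths²: AB² = 45, AC² = 52, BC² = 13.
Since AC² = 52 < 45 + 13 = 58, the triangle is acute, so the smallest enclosing circle is the circumcircle.
Circumcentre = (1.25, 0.375), r² = 13.203125.
Diameter = 2r = 2√(13.203125) ≈ 7.267.

7.267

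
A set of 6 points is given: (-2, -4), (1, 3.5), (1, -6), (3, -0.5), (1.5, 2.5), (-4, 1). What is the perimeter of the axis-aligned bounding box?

33

Width = max x − min x = 3 − (-4) = 7.
Height = max y − min y = 3.5 − (-6) = 9.5.
Perimeter = 2(7 + 9.5) = 33.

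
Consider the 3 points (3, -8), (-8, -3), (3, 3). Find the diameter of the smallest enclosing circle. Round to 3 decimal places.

Call the three points A, B, C in the order given.
Side lengths²: AB² = 146, AC² = 121, BC² = 157.
Since BC² = 157 < 146 + 121 = 267, the triangle is acute, so the smallest enclosing circle is the circumcircle.
Circumcentre = (-25/22, -2.5), r² = 11461/242.
Diameter = 2r = 2√(11461/242) ≈ 13.764.

13.764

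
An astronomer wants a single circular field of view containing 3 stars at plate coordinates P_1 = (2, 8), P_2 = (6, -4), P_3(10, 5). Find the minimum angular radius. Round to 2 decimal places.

6.34

Side lengths²: P_1P_2² = 160, P_1P_3² = 73, P_2P_3² = 97.
Since P_1P_2² = 160 < 97 + 73 = 170, the triangle is acute, so the smallest enclosing circle is the circumcircle.
Circumcentre = (61/14, 89/42), r² = 35405/882.
r = √(35405/882) ≈ 6.34.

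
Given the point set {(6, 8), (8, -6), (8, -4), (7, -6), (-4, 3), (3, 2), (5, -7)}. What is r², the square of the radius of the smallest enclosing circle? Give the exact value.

62.5

A smallest enclosing disk is always determined by at most three of the input points on its boundary.
The minimum enclosing circle is determined by three boundary points: (6, 8), (8, -6), (-4, 3).
Their circumcentre is (3.5, 0.5) with r² = 62.5.
The farthest remaining point (5, -7) is at distance² 58.5 ≤ 62.5.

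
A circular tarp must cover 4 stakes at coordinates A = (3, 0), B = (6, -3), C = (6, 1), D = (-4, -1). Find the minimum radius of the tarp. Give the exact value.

5.2

The minimum enclosing circle is determined by three boundary points: B, C, D.
Their circumcentre is (1.2, -1) with r² = 27.04.
The farthest remaining point A is at distance² 4.24 ≤ 27.04.
r = √(27.04) = 5.2.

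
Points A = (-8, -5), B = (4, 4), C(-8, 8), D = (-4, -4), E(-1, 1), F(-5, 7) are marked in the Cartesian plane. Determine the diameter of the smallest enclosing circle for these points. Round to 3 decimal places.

15.811

The minimum enclosing circle of a finite set is fixed by two of the points (as a diameter) or three (as a circumcircle).
The minimum enclosing circle is determined by three boundary points: A, B, C.
Their circumcentre is (-3.5, 1.5) with r² = 62.5.
The farthest remaining point F is at distance² 32.5 ≤ 62.5.
Diameter = 2r = 2√(62.5) ≈ 15.811.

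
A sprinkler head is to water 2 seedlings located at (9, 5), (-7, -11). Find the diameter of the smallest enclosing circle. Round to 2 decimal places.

The smallest circle enclosing two points has them as diameter endpoints.
Centre = midpoint = (1, -3); r² = |(9, 5)−(-7, -11)|²/4 = 512/4 = 128.
Diameter = 2r = 2√128 ≈ 22.63.

22.63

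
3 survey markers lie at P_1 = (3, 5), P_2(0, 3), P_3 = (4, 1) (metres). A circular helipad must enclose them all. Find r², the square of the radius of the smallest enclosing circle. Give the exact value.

1105/196

Side lengths²: P_1P_2² = 13, P_1P_3² = 17, P_2P_3² = 20.
Since P_2P_3² = 20 < 17 + 13 = 30, the triangle is acute, so the smallest enclosing circle is the circumcircle.
Circumcentre = (33/14, 19/7), r² = 1105/196.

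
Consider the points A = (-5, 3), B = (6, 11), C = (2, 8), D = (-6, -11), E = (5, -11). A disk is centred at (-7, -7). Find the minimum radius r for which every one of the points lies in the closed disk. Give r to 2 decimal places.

The required radius is the distance from (-7, -7) to the farthest point.
Squared distances: 104, 493, 306, 17, 160.
Maximum is 493, attained at B.
r = √493 ≈ 22.20.

22.20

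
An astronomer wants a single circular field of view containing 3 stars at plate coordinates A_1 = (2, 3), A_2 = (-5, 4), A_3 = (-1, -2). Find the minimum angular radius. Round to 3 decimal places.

3.912

Side lengths²: A_1A_2² = 50, A_1A_3² = 34, A_2A_3² = 52.
Since A_2A_3² = 52 < 50 + 34 = 84, the triangle is acute, so the smallest enclosing circle is the circumcircle.
Circumcentre = (-33/19, 35/19), r² = 5525/361.
r = √(5525/361) ≈ 3.912.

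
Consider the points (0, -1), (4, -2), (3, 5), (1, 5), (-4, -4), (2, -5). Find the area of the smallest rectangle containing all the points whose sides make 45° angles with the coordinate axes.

88

In coordinates u = x + y, v = x − y the rectangle is axis-aligned; the map (x,y)→(u,v) scales areas by 2.
u-values: -1, 2, 8, 6, -8, -3; range = 8 − (-8) = 16.
v-values: 1, 6, -2, -4, 0, 7; range = 7 − (-4) = 11.
Area = (16 × 11) / 2 = 88.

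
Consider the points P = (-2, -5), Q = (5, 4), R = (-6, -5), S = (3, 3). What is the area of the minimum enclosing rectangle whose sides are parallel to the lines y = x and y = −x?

40

In coordinates u = x + y, v = x − y the rectangle is axis-aligned; the map (x,y)→(u,v) scales areas by 2.
u-values: -7, 9, -11, 6; range = 9 − (-11) = 20.
v-values: 3, 1, -1, 0; range = 3 − (-1) = 4.
Area = (20 × 4) / 2 = 40.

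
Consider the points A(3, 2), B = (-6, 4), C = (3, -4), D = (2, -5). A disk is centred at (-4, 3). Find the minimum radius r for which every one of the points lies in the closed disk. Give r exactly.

The required radius is the distance from (-4, 3) to the farthest point.
Squared distances: 50, 5, 98, 100.
Maximum is 100, attained at D.
r = √100 = 10.

10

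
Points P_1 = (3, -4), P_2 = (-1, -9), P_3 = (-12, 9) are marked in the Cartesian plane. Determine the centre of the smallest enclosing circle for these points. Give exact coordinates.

Side lengths²: P_1P_2² = 41, P_1P_3² = 394, P_2P_3² = 445.
Since P_2P_3² = 445 ≥ 394 + 41 = 435, the angle opposite P_2P_3 is not acute, so the smallest enclosing circle has P_2P_3 as diameter.
Centre = midpoint of P_2P_3 = (-6.5, 0), r² = 445/4 = 111.25.
Centre = (-6.5, 0).

(-6.5, 0)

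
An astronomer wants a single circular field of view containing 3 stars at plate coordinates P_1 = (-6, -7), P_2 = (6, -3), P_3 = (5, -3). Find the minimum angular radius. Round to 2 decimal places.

6.32

Side lengths²: P_1P_2² = 160, P_1P_3² = 137, P_2P_3² = 1.
Since P_1P_2² = 160 ≥ 137 + 1 = 138, the angle opposite P_1P_2 is not acute, so the smallest enclosing circle has P_1P_2 as diameter.
Centre = midpoint of P_1P_2 = (0, -5), r² = 160/4 = 40.
r = √40 ≈ 6.32.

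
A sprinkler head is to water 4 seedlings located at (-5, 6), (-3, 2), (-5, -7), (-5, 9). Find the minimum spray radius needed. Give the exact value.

The minimum enclosing circle of a finite set is fixed by two of the points (as a diameter) or three (as a circumcircle).
The farthest pair is (-5, -7)–(-5, 9) with squared distance 256. The circle on this segment as diameter has centre (-5, 1) and r² = 256/4 = 64.
Check (-5, 6): distance² to centre = 25 ≤ 64, so it lies inside.
All remaining points lie in this disk, and no smaller disk contains both endpoints, so this is the minimum enclosing circle.
r = √64 = 8.

8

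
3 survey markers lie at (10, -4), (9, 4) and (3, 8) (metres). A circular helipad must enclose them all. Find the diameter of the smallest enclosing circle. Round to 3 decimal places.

Call the three points A, B, C in the order given.
Side lengths²: AB² = 65, AC² = 193, BC² = 52.
Since AC² = 193 ≥ 65 + 52 = 117, the angle opposite AC is not acute, so the smallest enclosing circle has AC as diameter.
Centre = midpoint of AC = (6.5, 2), r² = 193/4 = 48.25.
Diameter = 2r = 2√(48.25) ≈ 13.892.

13.892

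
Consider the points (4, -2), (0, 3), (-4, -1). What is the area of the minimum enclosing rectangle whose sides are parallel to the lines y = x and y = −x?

In coordinates u = x + y, v = x − y the rectangle is axis-aligned; the map (x,y)→(u,v) scales areas by 2.
u-values: 2, 3, -5; range = 3 − (-5) = 8.
v-values: 6, -3, -3; range = 6 − (-3) = 9.
Area = (8 × 9) / 2 = 36.

36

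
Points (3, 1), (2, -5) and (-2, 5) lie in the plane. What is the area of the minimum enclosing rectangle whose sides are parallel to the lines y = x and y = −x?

In coordinates u = x + y, v = x − y the rectangle is axis-aligned; the map (x,y)→(u,v) scales areas by 2.
u-values: 4, -3, 3; range = 4 − (-3) = 7.
v-values: 2, 7, -7; range = 7 − (-7) = 14.
Area = (7 × 14) / 2 = 49.

49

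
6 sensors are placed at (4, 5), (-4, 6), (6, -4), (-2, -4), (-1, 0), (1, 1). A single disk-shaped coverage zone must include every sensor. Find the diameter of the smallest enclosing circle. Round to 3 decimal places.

14.142

The minimum enclosing circle of a finite set is fixed by two of the points (as a diameter) or three (as a circumcircle).
The farthest pair is (-4, 6)–(6, -4) with squared distance 200. The circle on this segment as diameter has centre (1, 1) and r² = 200/4 = 50.
Check (4, 5): distance² to centre = 25 ≤ 50, so it lies inside.
All remaining points lie in this disk, and no smaller disk contains both endpoints, so this is the minimum enclosing circle.
Diameter = 2r = 2√50 ≈ 14.142.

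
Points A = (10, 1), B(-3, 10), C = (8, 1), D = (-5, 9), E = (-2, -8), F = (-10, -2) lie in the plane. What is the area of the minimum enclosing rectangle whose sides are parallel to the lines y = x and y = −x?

In coordinates u = x + y, v = x − y the rectangle is axis-aligned; the map (x,y)→(u,v) scales areas by 2.
u-values: 11, 7, 9, 4, -10, -12; range = 11 − (-12) = 23.
v-values: 9, -13, 7, -14, 6, -8; range = 9 − (-14) = 23.
Area = (23 × 23) / 2 = 264.5.

264.5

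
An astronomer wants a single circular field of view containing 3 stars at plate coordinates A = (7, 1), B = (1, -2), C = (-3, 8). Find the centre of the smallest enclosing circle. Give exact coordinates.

(41/24, 49/12)

Side lengths²: AB² = 45, AC² = 149, BC² = 116.
Since AC² = 149 < 116 + 45 = 161, the triangle is acute, so the smallest enclosing circle is the circumcircle.
Circumcentre = (41/24, 49/12), r² = 21605/576.
Centre = (41/24, 49/12).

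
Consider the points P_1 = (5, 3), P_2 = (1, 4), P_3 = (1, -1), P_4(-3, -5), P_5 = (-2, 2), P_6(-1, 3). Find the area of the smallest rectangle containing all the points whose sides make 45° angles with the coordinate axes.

In coordinates u = x + y, v = x − y the rectangle is axis-aligned; the map (x,y)→(u,v) scales areas by 2.
u-values: 8, 5, 0, -8, 0, 2; range = 8 − (-8) = 16.
v-values: 2, -3, 2, 2, -4, -4; range = 2 − (-4) = 6.
Area = (16 × 6) / 2 = 48.

48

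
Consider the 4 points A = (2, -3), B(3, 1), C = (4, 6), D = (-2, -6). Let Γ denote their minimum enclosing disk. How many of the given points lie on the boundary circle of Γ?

The farthest pair is C–D with squared distance 180. The circle on this segment as diameter has centre (1, 0) and r² = 180/4 = 45.
Check A: distance² to centre = 10 ≤ 45, so it lies inside.
All remaining points lie in this disk, and no smaller disk contains both endpoints, so this is the minimum enclosing circle.
The points at distance exactly r from the centre are C, D — 2 points.

2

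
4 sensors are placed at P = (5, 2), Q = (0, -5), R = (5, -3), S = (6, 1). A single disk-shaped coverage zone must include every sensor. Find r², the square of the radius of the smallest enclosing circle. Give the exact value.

A smallest enclosing disk is always determined by at most three of the input points on its boundary.
The farthest pair is P–Q with squared distance 74. The circle on this segment as diameter has centre (2.5, -1.5) and r² = 74/4 = 18.5.
Check R: distance² to centre = 8.5 ≤ 18.5, so it lies inside.
All remaining points lie in this disk, and no smaller disk contains both endpoints, so this is the minimum enclosing circle.

18.5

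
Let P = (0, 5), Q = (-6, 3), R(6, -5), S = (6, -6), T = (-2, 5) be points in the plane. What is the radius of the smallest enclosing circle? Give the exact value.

A smallest enclosing disk is always determined by at most three of the input points on its boundary.
The farthest pair is Q–S with squared distance 225. The circle on this segment as diameter has centre (0, -1.5) and r² = 225/4 = 56.25.
Check P: distance² to centre = 42.25 ≤ 56.25, so it lies inside.
All remaining points lie in this disk, and no smaller disk contains both endpoints, so this is the minimum enclosing circle.
r = √(56.25) = 7.5.

7.5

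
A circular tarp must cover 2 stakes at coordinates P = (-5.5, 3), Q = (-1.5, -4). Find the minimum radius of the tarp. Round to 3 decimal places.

4.031

The smallest circle enclosing two points has them as diameter endpoints.
Centre = midpoint = (-3.5, -0.5); r² = |PQ|²/4 = 65/4 = 16.25.
r = √(16.25) ≈ 4.031.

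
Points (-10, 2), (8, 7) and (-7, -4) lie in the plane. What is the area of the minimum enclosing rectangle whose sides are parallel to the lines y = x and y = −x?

In coordinates u = x + y, v = x − y the rectangle is axis-aligned; the map (x,y)→(u,v) scales areas by 2.
u-values: -8, 15, -11; range = 15 − (-11) = 26.
v-values: -12, 1, -3; range = 1 − (-12) = 13.
Area = (26 × 13) / 2 = 169.

169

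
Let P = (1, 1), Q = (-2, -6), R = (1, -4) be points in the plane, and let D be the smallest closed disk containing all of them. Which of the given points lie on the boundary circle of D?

P, Q

Side lengths²: PQ² = 58, PR² = 25, QR² = 13.
Since PQ² = 58 ≥ 25 + 13 = 38, the angle opposite PQ is not acute, so the smallest enclosing circle has PQ as diameter.
Centre = midpoint of PQ = (-0.5, -2.5), r² = 58/4 = 14.5.
The points at distance exactly r from the centre are P, Q — 2 points.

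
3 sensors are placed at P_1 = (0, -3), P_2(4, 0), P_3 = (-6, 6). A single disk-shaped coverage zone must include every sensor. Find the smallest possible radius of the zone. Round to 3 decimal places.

5.840

Side lengths²: P_1P_2² = 25, P_1P_3² = 117, P_2P_3² = 136.
Since P_2P_3² = 136 < 117 + 25 = 142, the triangle is acute, so the smallest enclosing circle is the circumcircle.
Circumcentre = (-7/6, 49/18), r² = 5525/162.
r = √(5525/162) ≈ 5.840.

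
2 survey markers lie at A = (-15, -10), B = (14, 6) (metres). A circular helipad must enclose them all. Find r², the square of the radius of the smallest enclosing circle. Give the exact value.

274.25

The smallest circle enclosing two points has them as diameter endpoints.
Centre = midpoint = (-0.5, -2); r² = |AB|²/4 = 1097/4 = 274.25.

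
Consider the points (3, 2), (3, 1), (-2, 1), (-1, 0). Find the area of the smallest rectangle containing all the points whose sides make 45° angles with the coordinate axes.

In coordinates u = x + y, v = x − y the rectangle is axis-aligned; the map (x,y)→(u,v) scales areas by 2.
u-values: 5, 4, -1, -1; range = 5 − (-1) = 6.
v-values: 1, 2, -3, -1; range = 2 − (-3) = 5.
Area = (6 × 5) / 2 = 15.

15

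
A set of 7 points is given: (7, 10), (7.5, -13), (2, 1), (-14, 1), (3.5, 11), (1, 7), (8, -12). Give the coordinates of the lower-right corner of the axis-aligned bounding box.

x-range [-14, 8], y-range [-13, 11].
The lower-right corner is (8, -13).

(8, -13)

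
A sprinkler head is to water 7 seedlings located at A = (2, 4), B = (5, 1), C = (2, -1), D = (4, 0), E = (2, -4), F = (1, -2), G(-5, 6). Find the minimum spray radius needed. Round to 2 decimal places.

By Welzl's lemma the MEC is supported by two points (diametrically opposite) or three points (on a circumcircle).
The minimum enclosing circle is determined by three boundary points: B, E, G.
Their circumcentre is (-29/26, 33/26) with r² = 12665/338.
The farthest remaining point D is at distance² 9389/338 ≤ 12665/338.
r = √(12665/338) ≈ 6.12.

6.12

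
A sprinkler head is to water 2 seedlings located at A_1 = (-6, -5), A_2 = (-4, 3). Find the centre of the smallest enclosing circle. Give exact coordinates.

(-5, -1)

The smallest circle enclosing two points has them as diameter endpoints.
Centre = midpoint = (-5, -1); r² = |A_1A_2|²/4 = 68/4 = 17.
Centre = (-5, -1).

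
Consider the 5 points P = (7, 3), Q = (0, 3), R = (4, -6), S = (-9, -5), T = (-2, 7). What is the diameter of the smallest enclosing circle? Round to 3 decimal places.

17.889

By Welzl's lemma the MEC is supported by two points (diametrically opposite) or three points (on a circumcircle).
The farthest pair is P–S with squared distance 320. The circle on this segment as diameter has centre (-1, -1) and r² = 320/4 = 80.
Check Q: distance² to centre = 17 ≤ 80, so it lies inside.
All remaining points lie in this disk, and no smaller disk contains both endpoints, so this is the minimum enclosing circle.
Diameter = 2r = 2√80 ≈ 17.889.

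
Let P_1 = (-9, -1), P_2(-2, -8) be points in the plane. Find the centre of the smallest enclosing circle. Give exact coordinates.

The smallest circle enclosing two points has them as diameter endpoints.
Centre = midpoint = (-5.5, -4.5); r² = |P_1P_2|²/4 = 98/4 = 24.5.
Centre = (-5.5, -4.5).

(-5.5, -4.5)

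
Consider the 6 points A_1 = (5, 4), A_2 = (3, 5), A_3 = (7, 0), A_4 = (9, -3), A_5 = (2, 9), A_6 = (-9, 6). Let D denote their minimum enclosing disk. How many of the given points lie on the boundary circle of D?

2

By Welzl's lemma the MEC is supported by two points (diametrically opposite) or three points (on a circumcircle).
The farthest pair is A_4–A_6 with squared distance 405. The circle on this segment as diameter has centre (0, 1.5) and r² = 405/4 = 101.25.
Check A_1: distance² to centre = 31.25 ≤ 101.25, so it lies inside.
All remaining points lie in this disk, and no smaller disk contains both endpoints, so this is the minimum enclosing circle.
The points at distance exactly r from the centre are A_4, A_6 — 2 points.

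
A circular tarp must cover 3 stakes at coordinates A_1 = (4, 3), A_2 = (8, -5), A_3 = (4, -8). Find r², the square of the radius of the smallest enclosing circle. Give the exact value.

30.25

Side lengths²: A_1A_2² = 80, A_1A_3² = 121, A_2A_3² = 25.
Since A_1A_3² = 121 ≥ 80 + 25 = 105, the angle opposite A_1A_3 is not acute, so the smallest enclosing circle has A_1A_3 as diameter.
Centre = midpoint of A_1A_3 = (4, -2.5), r² = 121/4 = 30.25.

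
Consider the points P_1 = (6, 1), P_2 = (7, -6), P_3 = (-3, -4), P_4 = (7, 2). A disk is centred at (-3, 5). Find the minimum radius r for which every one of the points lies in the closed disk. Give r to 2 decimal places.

The required radius is the distance from (-3, 5) to the farthest point.
Squared distances: 97, 221, 81, 109.
Maximum is 221, attained at P_2.
r = √221 ≈ 14.87.

14.87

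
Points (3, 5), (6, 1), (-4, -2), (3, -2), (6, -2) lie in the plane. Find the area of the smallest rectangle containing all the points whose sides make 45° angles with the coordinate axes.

In coordinates u = x + y, v = x − y the rectangle is axis-aligned; the map (x,y)→(u,v) scales areas by 2.
u-values: 8, 7, -6, 1, 4; range = 8 − (-6) = 14.
v-values: -2, 5, -2, 5, 8; range = 8 − (-2) = 10.
Area = (14 × 10) / 2 = 70.

70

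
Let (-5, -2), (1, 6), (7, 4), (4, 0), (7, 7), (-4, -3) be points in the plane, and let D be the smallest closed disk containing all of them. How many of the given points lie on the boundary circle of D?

By Welzl's lemma the MEC is supported by two points (diametrically opposite) or three points (on a circumcircle).
The farthest pair is (-5, -2)–(7, 7) with squared distance 225. The circle on this segment as diameter has centre (1, 2.5) and r² = 225/4 = 56.25.
Check (1, 6): distance² to centre = 12.25 ≤ 56.25, so it lies inside.
All remaining points lie in this disk, and no smaller disk contains both endpoints, so this is the minimum enclosing circle.
The points at distance exactly r from the centre are (-5, -2), (7, 7) — 2 points.

2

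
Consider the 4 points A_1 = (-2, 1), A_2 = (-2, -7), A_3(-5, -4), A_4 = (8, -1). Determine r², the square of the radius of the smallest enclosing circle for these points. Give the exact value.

44.5

A smallest enclosing disk is always determined by at most three of the input points on its boundary.
The farthest pair is A_3–A_4 with squared distance 178. The circle on this segment as diameter has centre (1.5, -2.5) and r² = 178/4 = 44.5.
Check A_1: distance² to centre = 24.5 ≤ 44.5, so it lies inside.
All remaining points lie in this disk, and no smaller disk contains both endpoints, so this is the minimum enclosing circle.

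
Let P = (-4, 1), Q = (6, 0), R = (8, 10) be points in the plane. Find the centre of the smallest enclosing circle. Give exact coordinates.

(2, 5.5)

Side lengths²: PQ² = 101, PR² = 225, QR² = 104.
Since PR² = 225 ≥ 104 + 101 = 205, the angle opposite PR is not acute, so the smallest enclosing circle has PR as diameter.
Centre = midpoint of PR = (2, 5.5), r² = 225/4 = 56.25.
Centre = (2, 5.5).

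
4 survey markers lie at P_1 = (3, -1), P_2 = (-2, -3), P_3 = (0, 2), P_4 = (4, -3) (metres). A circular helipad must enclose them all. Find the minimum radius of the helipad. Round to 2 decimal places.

3.45

A smallest enclosing disk is always determined by at most three of the input points on its boundary.
The minimum enclosing circle is determined by three boundary points: P_2, P_3, P_4.
Their circumcentre is (1, -1.3) with r² = 11.89.
The farthest remaining point P_1 is at distance² 4.09 ≤ 11.89.
r = √(11.89) ≈ 3.45.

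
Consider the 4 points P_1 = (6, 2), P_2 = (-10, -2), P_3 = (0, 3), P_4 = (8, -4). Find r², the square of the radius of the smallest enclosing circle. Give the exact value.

82

The minimum enclosing circle of a finite set is fixed by two of the points (as a diameter) or three (as a circumcircle).
The farthest pair is P_2–P_4 with squared distance 328. The circle on this segment as diameter has centre (-1, -3) and r² = 328/4 = 82.
Check P_1: distance² to centre = 74 ≤ 82, so it lies inside.
All remaining points lie in this disk, and no smaller disk contains both endpoints, so this is the minimum enclosing circle.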